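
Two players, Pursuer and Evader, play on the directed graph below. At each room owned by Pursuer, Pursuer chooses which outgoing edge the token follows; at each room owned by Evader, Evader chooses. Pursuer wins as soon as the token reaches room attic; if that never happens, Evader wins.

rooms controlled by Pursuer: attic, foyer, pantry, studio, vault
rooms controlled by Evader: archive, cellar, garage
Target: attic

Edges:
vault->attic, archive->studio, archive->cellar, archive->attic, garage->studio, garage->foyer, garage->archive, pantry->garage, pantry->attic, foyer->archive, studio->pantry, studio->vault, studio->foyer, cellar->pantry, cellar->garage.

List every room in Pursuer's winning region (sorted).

A0 = {attic}
A1: add {pantry, vault} — pantry (Pursuer) has pantry→attic; vault (Pursuer) has vault→attic.
A2: add {studio} — studio (Pursuer) has studio→pantry.
A3 = A2; e.g. cellar (Evader) can still go to garage. Fixed point.
Pursuer's winning region = {attic, pantry, studio, vault}.

attic, pantry, studio, vault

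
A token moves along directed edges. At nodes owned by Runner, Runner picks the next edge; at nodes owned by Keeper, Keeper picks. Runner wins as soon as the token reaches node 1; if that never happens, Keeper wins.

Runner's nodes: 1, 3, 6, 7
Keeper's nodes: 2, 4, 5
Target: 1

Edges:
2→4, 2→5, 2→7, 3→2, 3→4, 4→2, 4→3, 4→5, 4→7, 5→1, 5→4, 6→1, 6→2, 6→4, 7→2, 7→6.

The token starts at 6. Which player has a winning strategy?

A0 = {1}
A1: add {6} — 6 (Runner) has 6→1.
6 ∈ A1, so Runner can force the target.

Runner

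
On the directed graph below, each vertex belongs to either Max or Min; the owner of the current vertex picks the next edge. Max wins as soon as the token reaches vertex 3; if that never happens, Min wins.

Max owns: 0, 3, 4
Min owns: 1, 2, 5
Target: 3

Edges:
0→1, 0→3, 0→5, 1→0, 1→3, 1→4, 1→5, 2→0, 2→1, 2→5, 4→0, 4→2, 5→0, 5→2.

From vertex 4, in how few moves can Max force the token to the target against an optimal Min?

A0 = {3}
A1: add {0} — 0 (Max) has 0→3.
A2: add {4} — 4 (Max) has 4→0.
A3 = A2; e.g. 1 (Min) can still go to 5. Fixed point.
4 enters the attractor at level 2, so Max can force the target in 2 moves from there.

2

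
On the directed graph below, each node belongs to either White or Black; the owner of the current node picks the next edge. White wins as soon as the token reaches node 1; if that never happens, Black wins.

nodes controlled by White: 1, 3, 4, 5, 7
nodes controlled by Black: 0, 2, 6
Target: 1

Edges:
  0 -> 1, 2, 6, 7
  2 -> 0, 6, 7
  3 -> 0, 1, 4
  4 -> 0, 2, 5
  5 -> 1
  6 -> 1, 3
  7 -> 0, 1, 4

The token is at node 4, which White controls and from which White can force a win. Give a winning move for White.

5

A0 = {1}
A1: add {3, 5, 7} — 3 (White) has 3→1; 5 (White) has 5→1; 7 (White) has 7→1.
A2: add {4, 6} — 4 (White) has 4→5; 6 (Black): all of {1, 3} already in.
A3 = A2; e.g. 0 (Black) can still go to 2. Fixed point.
From 4, successor 5 is in the attractor (rank 1); the other successors 0, 2 are not.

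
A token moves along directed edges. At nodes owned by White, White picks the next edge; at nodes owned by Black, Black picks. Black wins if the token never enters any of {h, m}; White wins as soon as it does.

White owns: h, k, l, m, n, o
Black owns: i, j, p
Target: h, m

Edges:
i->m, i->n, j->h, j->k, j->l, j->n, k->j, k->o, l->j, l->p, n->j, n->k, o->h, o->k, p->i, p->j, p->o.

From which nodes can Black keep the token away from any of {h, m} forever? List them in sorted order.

A0 = {h, m}
A1: add {o} — o (White) has o→h.
A2: add {k} — k (White) has k→o.
A3: add {n} — n (White) has n→k.
A4: add {i} — i (Black): all of {m, n} already in.
A5 = A4; e.g. j (Black) can still go to l. Fixed point.
White's attractor = {h, i, k, m, n, o}; Black avoids the target exactly from the complement.

j, l, p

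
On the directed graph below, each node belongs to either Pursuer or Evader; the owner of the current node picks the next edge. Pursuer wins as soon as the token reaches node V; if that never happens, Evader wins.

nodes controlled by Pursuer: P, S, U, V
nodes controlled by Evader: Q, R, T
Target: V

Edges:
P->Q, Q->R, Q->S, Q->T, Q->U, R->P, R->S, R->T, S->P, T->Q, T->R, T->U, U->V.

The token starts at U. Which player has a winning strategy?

A0 = {V}
A1: add {U} — U (Pursuer) has U→V.
A2 = A1; e.g. P (Pursuer) has no edge into A1. Fixed point.
U ∈ A1, so Pursuer can force the target.

Pursuer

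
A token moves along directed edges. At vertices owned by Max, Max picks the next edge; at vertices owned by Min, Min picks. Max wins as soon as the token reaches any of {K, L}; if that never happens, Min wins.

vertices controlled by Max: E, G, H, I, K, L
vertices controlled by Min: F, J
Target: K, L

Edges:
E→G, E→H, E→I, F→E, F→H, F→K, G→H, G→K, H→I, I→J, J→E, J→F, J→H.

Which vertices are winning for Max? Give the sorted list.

E, G, K, L

A0 = {K, L}
A1: add {G} — G (Max) has G→K.
A2: add {E} — E (Max) has E→G.
A3 = A2; e.g. F (Min) can still go to H. Fixed point.
Max's winning region = {E, G, K, L}.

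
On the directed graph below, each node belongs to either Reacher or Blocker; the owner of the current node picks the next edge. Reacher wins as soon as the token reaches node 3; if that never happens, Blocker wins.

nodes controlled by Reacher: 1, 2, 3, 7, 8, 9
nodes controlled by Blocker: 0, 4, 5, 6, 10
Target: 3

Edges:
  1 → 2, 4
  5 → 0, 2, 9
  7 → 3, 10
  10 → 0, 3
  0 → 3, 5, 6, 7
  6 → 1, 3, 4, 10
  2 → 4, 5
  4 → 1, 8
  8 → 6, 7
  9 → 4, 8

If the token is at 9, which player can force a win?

A0 = {3}
A1: add {7} — 7 (Reacher) has 7→3.
A2: add {8} — 8 (Reacher) has 8→7.
A3: add {9} — 9 (Reacher) has 9→8.
A4 = A3; e.g. 0 (Blocker) can still go to 5. Fixed point.
9 ∈ A3, so Reacher can force the target.

Reacher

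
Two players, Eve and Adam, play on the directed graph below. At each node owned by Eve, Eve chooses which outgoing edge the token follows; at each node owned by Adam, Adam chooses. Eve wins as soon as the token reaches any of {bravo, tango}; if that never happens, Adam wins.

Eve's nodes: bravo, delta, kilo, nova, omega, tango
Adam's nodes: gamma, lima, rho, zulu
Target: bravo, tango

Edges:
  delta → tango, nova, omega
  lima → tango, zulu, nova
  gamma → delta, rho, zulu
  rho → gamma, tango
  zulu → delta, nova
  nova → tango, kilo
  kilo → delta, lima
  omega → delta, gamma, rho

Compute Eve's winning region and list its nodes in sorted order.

A0 = {bravo, tango}
A1: add {delta, nova} — delta (Eve) has delta→tango; nova (Eve) has nova→tango.
A2: add {kilo, omega, zulu} — zulu (Adam): all of {delta, nova} already in; kilo (Eve) has kilo→delta; omega (Eve) has omega→delta.
A3: add {lima} — lima (Adam): all of {tango, zulu, nova} already in.
A4 = A3; e.g. gamma (Adam) can still go to rho. Fixed point.
Eve's winning region = {bravo, delta, kilo, lima, nova, omega, tango, zulu}.

bravo, delta, kilo, lima, nova, omega, tango, zulu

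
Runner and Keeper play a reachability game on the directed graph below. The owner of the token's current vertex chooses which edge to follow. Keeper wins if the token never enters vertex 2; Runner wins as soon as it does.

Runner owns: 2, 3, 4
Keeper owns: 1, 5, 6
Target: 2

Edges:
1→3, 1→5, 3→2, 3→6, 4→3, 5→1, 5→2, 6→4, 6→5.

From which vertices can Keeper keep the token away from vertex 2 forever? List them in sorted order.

1, 5, 6

A0 = {2}
A1: add {3} — 3 (Runner) has 3→2.
A2: add {4} — 4 (Runner) has 4→3.
A3 = A2; e.g. 1 (Keeper) can still go to 5. Fixed point.
Runner's attractor = {2, 3, 4}; Keeper avoids the target exactly from the complement.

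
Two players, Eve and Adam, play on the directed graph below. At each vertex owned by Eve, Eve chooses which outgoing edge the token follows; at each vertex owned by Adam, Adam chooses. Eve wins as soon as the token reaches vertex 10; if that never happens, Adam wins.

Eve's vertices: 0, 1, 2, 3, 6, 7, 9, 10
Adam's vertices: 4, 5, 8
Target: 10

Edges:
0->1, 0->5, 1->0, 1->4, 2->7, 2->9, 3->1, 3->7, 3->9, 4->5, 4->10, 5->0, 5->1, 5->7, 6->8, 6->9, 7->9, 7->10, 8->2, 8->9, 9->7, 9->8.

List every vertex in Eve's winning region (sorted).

A0 = {10}
A1: add {7} — 7 (Eve) has 7→10.
A2: add {2, 3, 9} — 2 (Eve) has 2→7; 3 (Eve) has 3→7; 9 (Eve) has 9→7.
A3: add {6, 8} — 6 (Eve) has 6→9; 8 (Adam): all of {2, 9} already in.
A4 = A3; e.g. 0 (Eve) has no edge into A3. Fixed point.
Eve's winning region = {2, 3, 6, 7, 8, 9, 10}.

2, 3, 6, 7, 8, 9, 10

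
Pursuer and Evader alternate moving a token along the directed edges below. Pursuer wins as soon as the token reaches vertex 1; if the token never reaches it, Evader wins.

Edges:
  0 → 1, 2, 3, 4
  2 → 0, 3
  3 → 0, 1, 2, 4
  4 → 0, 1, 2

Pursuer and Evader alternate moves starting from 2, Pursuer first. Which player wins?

Evader

Track states (vertex, player-to-move).
A0 = {(1,Pursuer), (1,Evader)}
A1: add {(0,Pursuer), (3,Pursuer), (4,Pursuer)}.
A2: add {(2,Evader)}.
A3 = A2; e.g. (0,Evader) stays out. (2,Pursuer) never enters ⇒ Evader avoids the target.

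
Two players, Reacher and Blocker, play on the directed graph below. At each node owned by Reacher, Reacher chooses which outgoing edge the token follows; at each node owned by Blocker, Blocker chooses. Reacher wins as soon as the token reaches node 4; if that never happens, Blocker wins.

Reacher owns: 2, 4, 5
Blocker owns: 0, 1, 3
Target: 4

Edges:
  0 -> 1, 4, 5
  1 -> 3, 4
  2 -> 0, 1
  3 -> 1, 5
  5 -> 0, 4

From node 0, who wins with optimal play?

Blocker

A0 = {4}
A1: add {5} — 5 (Reacher) has 5→4.
A2 = A1; e.g. 0 (Blocker) can still go to 1. Fixed point.
0 never enters the attractor, so Blocker can avoid the target forever.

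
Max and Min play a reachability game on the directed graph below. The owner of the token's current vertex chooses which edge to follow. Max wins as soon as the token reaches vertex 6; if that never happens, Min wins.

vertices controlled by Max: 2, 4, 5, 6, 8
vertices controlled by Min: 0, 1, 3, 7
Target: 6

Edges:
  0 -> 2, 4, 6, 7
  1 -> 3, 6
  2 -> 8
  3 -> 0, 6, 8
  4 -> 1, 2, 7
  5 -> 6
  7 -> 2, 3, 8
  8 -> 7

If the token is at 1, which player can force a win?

Min

A0 = {6}
A1: add {5} — 5 (Max) has 5→6.
A2 = A1; e.g. 0 (Min) can still go to 2. Fixed point.
1 never enters the attractor, so Min can avoid the target forever.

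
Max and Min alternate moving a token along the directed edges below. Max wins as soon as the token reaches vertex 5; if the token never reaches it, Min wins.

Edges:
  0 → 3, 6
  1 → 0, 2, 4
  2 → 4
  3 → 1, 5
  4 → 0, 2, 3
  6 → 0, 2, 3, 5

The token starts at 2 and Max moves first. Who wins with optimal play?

Min

Track states (vertex, player-to-move).
A0 = {(5,Max), (5,Min)}
A1: add {(3,Max), (6,Max)}.
A2: add {(0,Min)}.
A3: add {(1,Max), (4,Max)}.
A4: add {(2,Min), (3,Min)}.
A5: add {(0,Max)}.
A6 = A5; e.g. (1,Min) stays out. (2,Max) never enters ⇒ Min avoids the target.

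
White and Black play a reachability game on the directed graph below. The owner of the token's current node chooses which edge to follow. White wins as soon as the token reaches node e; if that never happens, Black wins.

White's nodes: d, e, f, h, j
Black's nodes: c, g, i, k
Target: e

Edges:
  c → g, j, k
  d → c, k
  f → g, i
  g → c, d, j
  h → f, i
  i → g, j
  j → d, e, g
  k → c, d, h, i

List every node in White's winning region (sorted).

A0 = {e}
A1: add {j} — j (White) has j→e.
A2 = A1; e.g. c (Black) can still go to g. Fixed point.
White's winning region = {e, j}.

e, j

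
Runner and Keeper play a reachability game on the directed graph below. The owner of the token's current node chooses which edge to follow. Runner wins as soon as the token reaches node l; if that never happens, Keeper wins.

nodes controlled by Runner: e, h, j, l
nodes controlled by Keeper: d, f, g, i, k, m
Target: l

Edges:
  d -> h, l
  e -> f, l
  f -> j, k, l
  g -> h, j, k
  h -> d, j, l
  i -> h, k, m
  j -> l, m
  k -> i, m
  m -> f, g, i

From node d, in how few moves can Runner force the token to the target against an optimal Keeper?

2

A0 = {l}
A1: add {e, h, j} — e (Runner) has e→l; h (Runner) has h→l; j (Runner) has j→l.
A2: add {d} — d (Keeper): all of {h, l} already in.
A3 = A2; e.g. f (Keeper) can still go to k. Fixed point.
d enters the attractor at level 2, so Runner can force the target in 2 moves from there.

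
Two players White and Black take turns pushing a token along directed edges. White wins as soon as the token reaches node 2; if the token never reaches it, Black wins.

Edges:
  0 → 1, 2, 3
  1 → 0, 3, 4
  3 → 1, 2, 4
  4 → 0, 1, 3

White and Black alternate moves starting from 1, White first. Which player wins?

Black

Track states (vertex, player-to-move).
A0 = {(2,White), (2,Black)}
A1: add {(0,White), (3,White)}.
A2 = A1; e.g. (0,Black) stays out. (1,White) never enters ⇒ Black avoids the target.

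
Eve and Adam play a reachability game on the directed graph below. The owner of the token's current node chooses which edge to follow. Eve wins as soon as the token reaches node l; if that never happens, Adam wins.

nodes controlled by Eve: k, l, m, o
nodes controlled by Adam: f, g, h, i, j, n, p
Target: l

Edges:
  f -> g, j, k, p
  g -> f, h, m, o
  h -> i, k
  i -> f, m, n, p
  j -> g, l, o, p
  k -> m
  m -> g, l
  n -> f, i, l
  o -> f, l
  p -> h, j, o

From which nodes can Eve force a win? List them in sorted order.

k, l, m, o

A0 = {l}
A1: add {m, o} — m (Eve) has m→l; o (Eve) has o→l.
A2: add {k} — k (Eve) has k→m.
A3 = A2; e.g. f (Adam) can still go to g. Fixed point.
Eve's winning region = {k, l, m, o}.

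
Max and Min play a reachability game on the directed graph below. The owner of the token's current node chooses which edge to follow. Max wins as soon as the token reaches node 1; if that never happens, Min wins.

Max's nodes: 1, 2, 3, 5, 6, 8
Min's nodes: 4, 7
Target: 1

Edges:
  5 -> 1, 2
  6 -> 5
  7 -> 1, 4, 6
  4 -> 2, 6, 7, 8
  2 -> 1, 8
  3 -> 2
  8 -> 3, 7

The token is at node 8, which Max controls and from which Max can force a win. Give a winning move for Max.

3

A0 = {1}
A1: add {2, 5} — 2 (Max) has 2→1; 5 (Max) has 5→1.
A2: add {3, 6} — 3 (Max) has 3→2; 6 (Max) has 6→5.
A3: add {8} — 8 (Max) has 8→3.
A4 = A3; e.g. 4 (Min) can still go to 7. Fixed point.
From 8, successor 3 is in the attractor (rank 2); the other successor 7 is not.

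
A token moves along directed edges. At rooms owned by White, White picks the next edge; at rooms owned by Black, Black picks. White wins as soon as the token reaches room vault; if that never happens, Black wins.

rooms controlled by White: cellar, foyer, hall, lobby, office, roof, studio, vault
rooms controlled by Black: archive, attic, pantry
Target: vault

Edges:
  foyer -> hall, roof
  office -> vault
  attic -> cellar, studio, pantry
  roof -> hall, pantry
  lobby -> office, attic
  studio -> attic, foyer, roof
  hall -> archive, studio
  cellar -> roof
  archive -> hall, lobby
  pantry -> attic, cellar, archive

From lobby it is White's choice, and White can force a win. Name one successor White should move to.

A0 = {vault}
A1: add {office} — office (White) has office→vault.
A2: add {lobby} — lobby (White) has lobby→office.
A3 = A2; e.g. hall (White) has no edge into A2. Fixed point.
From lobby, successor office is in the attractor (rank 1); the other successor attic is not.

office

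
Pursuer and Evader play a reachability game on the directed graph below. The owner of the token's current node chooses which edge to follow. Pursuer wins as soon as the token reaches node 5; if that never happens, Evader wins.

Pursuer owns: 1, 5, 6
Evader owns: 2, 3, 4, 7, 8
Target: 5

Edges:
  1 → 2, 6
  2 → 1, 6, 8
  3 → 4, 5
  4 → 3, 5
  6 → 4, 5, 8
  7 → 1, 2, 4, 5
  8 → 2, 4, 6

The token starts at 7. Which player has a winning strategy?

Evader

A0 = {5}
A1: add {6} — 6 (Pursuer) has 6→5.
A2: add {1} — 1 (Pursuer) has 1→6.
A3 = A2; e.g. 2 (Evader) can still go to 8. Fixed point.
7 never enters the attractor, so Evader can avoid the target forever.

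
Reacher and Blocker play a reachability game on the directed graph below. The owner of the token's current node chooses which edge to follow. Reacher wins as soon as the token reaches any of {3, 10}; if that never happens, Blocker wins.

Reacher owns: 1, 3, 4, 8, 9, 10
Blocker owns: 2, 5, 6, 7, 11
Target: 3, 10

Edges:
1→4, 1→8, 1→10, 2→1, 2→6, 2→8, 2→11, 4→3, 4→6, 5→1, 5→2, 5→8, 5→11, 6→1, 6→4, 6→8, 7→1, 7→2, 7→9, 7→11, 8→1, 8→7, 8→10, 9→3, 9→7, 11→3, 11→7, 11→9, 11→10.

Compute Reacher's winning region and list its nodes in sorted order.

1, 3, 4, 6, 8, 9, 10

A0 = {3, 10}
A1: add {1, 4, 8, 9} — 1 (Reacher) has 1→10; 4 (Reacher) has 4→3; 8 (Reacher) has 8→10; 9 (Reacher) has 9→3.
A2: add {6} — 6 (Blocker): all of {1, 4, 8} already in.
A3 = A2; e.g. 2 (Blocker) can still go to 11. Fixed point.
Reacher's winning region = {1, 3, 4, 6, 8, 9, 10}.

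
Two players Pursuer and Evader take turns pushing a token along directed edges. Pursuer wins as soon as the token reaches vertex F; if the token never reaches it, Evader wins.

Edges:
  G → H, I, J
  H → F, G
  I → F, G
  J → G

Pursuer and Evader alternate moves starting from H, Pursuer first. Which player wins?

Pursuer

Track states (vertex, player-to-move).
A0 = {(F,Pursuer), (F,Evader)}
A1: add {(H,Pursuer), (I,Pursuer)}.
(H,Pursuer) ∈ A1 ⇒ Pursuer forces the target.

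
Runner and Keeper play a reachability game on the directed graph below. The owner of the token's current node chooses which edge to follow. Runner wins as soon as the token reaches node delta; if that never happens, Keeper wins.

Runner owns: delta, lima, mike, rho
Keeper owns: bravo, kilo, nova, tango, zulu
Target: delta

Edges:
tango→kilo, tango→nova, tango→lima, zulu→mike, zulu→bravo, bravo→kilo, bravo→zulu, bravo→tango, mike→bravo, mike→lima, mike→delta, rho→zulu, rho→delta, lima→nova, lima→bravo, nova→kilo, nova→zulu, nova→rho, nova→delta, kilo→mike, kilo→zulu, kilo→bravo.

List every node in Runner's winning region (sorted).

delta, mike, rho

A0 = {delta}
A1: add {mike, rho} — mike (Runner) has mike→delta; rho (Runner) has rho→delta.
A2 = A1; e.g. kilo (Keeper) can still go to zulu. Fixed point.
Runner's winning region = {delta, mike, rho}.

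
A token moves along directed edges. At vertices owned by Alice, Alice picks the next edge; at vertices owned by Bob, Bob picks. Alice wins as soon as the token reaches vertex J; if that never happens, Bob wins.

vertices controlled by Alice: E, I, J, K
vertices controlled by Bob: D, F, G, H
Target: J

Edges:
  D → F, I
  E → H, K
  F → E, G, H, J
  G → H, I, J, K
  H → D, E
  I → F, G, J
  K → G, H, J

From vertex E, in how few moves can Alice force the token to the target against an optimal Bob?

2

A0 = {J}
A1: add {I, K} — I (Alice) has I→J; K (Alice) has K→J.
A2: add {E} — E (Alice) has E→K.
A3 = A2; e.g. D (Bob) can still go to F. Fixed point.
E enters the attractor at level 2, so Alice can force the target in 2 moves from there.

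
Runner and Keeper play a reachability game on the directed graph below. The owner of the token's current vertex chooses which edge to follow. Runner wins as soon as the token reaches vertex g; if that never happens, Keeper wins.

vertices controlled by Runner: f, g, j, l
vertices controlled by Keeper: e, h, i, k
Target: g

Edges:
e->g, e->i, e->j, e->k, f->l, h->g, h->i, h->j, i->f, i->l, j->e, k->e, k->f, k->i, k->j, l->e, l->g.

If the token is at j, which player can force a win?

Keeper

A0 = {g}
A1: add {l} — l (Runner) has l→g.
A2: add {f} — f (Runner) has f→l.
A3: add {i} — i (Keeper): all of {f, l} already in.
A4 = A3; e.g. e (Keeper) can still go to j. Fixed point.
j never enters the attractor, so Keeper can avoid the target forever.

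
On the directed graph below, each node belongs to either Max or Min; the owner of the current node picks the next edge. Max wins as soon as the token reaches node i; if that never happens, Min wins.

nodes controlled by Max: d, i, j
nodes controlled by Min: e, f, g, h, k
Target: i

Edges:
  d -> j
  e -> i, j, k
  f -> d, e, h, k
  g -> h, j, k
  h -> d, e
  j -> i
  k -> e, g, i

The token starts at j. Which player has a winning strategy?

Max

A0 = {i}
A1: add {j} — j (Max) has j→i.
j ∈ A1, so Max can force the target.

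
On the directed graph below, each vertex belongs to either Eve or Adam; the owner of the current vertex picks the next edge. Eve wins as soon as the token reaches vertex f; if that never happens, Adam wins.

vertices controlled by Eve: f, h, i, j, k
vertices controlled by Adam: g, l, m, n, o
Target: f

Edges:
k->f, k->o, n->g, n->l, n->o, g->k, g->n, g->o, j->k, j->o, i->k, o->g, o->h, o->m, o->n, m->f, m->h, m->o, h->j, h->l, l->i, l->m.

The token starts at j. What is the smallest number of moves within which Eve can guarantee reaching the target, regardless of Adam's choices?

A0 = {f}
A1: add {k} — k (Eve) has k→f.
A2: add {i, j} — i (Eve) has i→k; j (Eve) has j→k.
j enters the attractor at level 2, so Eve can force the target in 2 moves from there.

2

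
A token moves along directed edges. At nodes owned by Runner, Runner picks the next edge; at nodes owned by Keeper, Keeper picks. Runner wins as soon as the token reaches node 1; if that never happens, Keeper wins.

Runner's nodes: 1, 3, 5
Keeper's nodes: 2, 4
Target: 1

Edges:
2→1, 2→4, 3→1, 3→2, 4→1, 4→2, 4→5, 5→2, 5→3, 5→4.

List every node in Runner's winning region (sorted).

A0 = {1}
A1: add {3} — 3 (Runner) has 3→1.
A2: add {5} — 5 (Runner) has 5→3.
A3 = A2; e.g. 2 (Keeper) can still go to 4. Fixed point.
Runner's winning region = {1, 3, 5}.

1, 3, 5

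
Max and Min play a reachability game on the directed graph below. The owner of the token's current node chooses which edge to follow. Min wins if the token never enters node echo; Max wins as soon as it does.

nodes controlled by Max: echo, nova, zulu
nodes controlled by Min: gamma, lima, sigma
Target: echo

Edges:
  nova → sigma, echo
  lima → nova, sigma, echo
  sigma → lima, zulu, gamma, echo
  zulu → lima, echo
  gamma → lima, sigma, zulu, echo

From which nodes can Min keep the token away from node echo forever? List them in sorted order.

A0 = {echo}
A1: add {nova, zulu} — nova (Max) has nova→echo; zulu (Max) has zulu→echo.
A2 = A1; e.g. lima (Min) can still go to sigma. Fixed point.
Max's attractor = {echo, nova, zulu}; Min avoids the target exactly from the complement.

gamma, lima, sigma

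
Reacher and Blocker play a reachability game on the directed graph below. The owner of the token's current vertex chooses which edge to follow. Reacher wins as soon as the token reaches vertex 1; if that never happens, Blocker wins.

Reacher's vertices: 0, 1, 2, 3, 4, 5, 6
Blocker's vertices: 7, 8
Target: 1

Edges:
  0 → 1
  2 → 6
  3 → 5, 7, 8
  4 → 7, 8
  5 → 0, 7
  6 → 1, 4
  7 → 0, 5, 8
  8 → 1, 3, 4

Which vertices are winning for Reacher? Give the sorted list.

A0 = {1}
A1: add {0, 6} — 0 (Reacher) has 0→1; 6 (Reacher) has 6→1.
A2: add {2, 5} — 2 (Reacher) has 2→6; 5 (Reacher) has 5→0.
A3: add {3} — 3 (Reacher) has 3→5.
A4 = A3; e.g. 4 (Reacher) has no edge into A3. Fixed point.
Reacher's winning region = {0, 1, 2, 3, 5, 6}.

0, 1, 2, 3, 5, 6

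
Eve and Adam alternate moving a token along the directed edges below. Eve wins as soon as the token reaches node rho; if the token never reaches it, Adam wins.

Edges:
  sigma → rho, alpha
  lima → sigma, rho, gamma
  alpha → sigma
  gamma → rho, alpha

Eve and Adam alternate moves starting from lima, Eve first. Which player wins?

Eve

Track states (vertex, player-to-move).
A0 = {(rho,Eve), (rho,Adam)}
A1: add {(sigma,Eve), (lima,Eve), (gamma,Eve)}.
(lima,Eve) ∈ A1 ⇒ Eve forces the target.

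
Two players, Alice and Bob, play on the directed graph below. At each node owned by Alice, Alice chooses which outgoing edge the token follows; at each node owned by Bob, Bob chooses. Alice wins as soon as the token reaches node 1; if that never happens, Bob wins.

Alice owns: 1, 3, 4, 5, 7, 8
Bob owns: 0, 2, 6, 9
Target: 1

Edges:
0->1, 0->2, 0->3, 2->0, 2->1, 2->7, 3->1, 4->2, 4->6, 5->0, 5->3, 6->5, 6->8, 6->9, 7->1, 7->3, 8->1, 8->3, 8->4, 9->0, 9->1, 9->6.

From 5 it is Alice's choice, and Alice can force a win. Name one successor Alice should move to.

3

A0 = {1}
A1: add {3, 7, 8} — 3 (Alice) has 3→1; 7 (Alice) has 7→1; 8 (Alice) has 8→1.
A2: add {5} — 5 (Alice) has 5→3.
A3 = A2; e.g. 0 (Bob) can still go to 2. Fixed point.
From 5, successor 3 is in the attractor (rank 1); the other successor 0 is not.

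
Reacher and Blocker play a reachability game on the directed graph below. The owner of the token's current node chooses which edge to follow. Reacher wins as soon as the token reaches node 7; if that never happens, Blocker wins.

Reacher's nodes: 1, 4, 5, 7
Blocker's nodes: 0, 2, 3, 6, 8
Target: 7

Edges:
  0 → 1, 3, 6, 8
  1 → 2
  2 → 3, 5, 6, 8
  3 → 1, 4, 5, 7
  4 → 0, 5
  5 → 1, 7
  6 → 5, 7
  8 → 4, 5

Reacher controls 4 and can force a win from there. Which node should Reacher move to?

5

A0 = {7}
A1: add {5} — 5 (Reacher) has 5→7.
A2: add {4, 6} — 4 (Reacher) has 4→5; 6 (Blocker): all of {5, 7} already in.
A3: add {8} — 8 (Blocker): all of {4, 5} already in.
A4 = A3; e.g. 0 (Blocker) can still go to 1. Fixed point.
From 4, successor 5 is in the attractor (rank 1); the other successor 0 is not.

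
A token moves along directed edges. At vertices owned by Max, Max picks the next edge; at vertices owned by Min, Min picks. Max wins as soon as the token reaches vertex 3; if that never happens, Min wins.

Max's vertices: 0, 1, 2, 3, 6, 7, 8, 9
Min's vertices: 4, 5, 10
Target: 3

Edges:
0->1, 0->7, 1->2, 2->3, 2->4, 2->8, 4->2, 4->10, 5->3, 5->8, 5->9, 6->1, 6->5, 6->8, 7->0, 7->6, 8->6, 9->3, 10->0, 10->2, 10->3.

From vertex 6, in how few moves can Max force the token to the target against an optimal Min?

3

A0 = {3}
A1: add {2, 9} — 2 (Max) has 2→3; 9 (Max) has 9→3.
A2: add {1} — 1 (Max) has 1→2.
A3: add {0, 6} — 0 (Max) has 0→1; 6 (Max) has 6→1.
6 enters the attractor at level 3, so Max can force the target in 3 moves from there.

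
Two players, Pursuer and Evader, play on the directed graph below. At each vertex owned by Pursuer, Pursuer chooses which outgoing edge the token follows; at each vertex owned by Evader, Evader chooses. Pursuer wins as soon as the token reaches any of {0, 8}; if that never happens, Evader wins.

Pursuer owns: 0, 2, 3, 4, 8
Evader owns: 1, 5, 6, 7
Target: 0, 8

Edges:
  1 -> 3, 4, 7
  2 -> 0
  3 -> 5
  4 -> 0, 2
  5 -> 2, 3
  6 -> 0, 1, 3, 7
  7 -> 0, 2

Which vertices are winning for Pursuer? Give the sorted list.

0, 2, 4, 7, 8

A0 = {0, 8}
A1: add {2, 4} — 2 (Pursuer) has 2→0; 4 (Pursuer) has 4→0.
A2: add {7} — 7 (Evader): all of {0, 2} already in.
A3 = A2; e.g. 1 (Evader) can still go to 3. Fixed point.
Pursuer's winning region = {0, 2, 4, 7, 8}.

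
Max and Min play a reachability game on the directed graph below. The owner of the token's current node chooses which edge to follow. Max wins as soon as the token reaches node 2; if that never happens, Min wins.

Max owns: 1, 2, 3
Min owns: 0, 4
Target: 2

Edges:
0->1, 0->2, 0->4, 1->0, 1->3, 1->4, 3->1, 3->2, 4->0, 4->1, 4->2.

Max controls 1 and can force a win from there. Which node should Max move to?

A0 = {2}
A1: add {3} — 3 (Max) has 3→2.
A2: add {1} — 1 (Max) has 1→3.
A3 = A2; e.g. 0 (Min) can still go to 4. Fixed point.
From 1, successor 3 is in the attractor (rank 1); the other successors 0, 4 are not.

3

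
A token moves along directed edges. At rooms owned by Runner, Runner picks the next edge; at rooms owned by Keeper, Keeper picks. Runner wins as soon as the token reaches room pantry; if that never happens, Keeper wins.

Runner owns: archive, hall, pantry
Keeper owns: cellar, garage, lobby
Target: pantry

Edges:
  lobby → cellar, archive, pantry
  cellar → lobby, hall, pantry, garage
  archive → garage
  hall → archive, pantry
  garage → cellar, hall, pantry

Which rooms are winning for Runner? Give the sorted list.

A0 = {pantry}
A1: add {hall} — hall (Runner) has hall→pantry.
A2 = A1; e.g. lobby (Keeper) can still go to cellar. Fixed point.
Runner's winning region = {hall, pantry}.

hall, pantry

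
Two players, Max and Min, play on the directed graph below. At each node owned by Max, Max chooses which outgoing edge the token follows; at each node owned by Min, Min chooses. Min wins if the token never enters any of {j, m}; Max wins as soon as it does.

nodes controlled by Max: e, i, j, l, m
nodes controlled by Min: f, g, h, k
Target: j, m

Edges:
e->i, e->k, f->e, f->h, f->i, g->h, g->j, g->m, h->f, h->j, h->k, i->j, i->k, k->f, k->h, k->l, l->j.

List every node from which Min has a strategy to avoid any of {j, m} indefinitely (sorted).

A0 = {j, m}
A1: add {i, l} — i (Max) has i→j; l (Max) has l→j.
A2: add {e} — e (Max) has e→i.
A3 = A2; e.g. f (Min) can still go to h. Fixed point.
Max's attractor = {e, i, j, l, m}; Min avoids the target exactly from the complement.

f, g, h, k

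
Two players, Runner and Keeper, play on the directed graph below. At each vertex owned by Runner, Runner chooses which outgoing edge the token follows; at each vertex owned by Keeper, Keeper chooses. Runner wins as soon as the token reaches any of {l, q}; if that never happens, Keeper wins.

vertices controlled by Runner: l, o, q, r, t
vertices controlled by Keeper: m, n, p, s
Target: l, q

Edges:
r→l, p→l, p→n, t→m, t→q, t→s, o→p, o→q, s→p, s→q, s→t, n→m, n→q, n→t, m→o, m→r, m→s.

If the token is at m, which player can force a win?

A0 = {l, q}
A1: add {o, r, t} — o (Runner) has o→q; r (Runner) has r→l; t (Runner) has t→q.
A2 = A1; e.g. m (Keeper) can still go to s. Fixed point.
m never enters the attractor, so Keeper can avoid the target forever.

Keeper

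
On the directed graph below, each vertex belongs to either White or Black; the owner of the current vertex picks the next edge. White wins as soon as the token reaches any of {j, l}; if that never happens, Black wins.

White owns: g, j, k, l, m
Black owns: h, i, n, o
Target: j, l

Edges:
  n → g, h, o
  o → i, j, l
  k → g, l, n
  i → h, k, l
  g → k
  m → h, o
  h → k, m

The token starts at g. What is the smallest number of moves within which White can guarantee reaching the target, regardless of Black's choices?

A0 = {j, l}
A1: add {k} — k (White) has k→l.
A2: add {g} — g (White) has g→k.
A3 = A2; e.g. h (Black) can still go to m. Fixed point.
g enters the attractor at level 2, so White can force the target in 2 moves from there.

2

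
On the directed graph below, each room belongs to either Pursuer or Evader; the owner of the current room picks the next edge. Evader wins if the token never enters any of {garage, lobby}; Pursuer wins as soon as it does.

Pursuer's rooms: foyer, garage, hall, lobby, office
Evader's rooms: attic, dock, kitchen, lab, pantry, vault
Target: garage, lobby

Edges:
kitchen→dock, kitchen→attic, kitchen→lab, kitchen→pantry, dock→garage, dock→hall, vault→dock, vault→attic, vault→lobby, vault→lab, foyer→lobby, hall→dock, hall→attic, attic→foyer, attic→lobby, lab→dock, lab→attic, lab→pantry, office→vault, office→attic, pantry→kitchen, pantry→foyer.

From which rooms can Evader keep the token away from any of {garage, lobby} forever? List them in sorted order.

kitchen, lab, pantry, vault

A0 = {garage, lobby}
A1: add {foyer} — foyer (Pursuer) has foyer→lobby.
A2: add {attic} — attic (Evader): all of {foyer, lobby} already in.
A3: add {hall, office} — hall (Pursuer) has hall→attic; office (Pursuer) has office→attic.
A4: add {dock} — dock (Evader): all of {garage, hall} already in.
A5 = A4; e.g. kitchen (Evader) can still go to lab. Fixed point.
Pursuer's attractor = {attic, dock, foyer, garage, hall, lobby, office}; Evader avoids the target exactly from the complement.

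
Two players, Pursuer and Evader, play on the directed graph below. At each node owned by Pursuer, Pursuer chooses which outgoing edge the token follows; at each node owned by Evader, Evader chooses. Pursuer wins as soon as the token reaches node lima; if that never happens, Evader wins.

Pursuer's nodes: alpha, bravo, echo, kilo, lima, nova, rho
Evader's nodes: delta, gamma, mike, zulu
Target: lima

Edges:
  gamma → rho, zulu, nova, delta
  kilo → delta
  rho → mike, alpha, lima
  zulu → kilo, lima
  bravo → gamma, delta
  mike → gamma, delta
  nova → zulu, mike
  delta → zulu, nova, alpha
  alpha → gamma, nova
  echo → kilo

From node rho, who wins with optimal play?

A0 = {lima}
A1: add {rho} — rho (Pursuer) has rho→lima.
A2 = A1; e.g. gamma (Evader) can still go to zulu. Fixed point.
rho ∈ A1, so Pursuer can force the target.

Pursuer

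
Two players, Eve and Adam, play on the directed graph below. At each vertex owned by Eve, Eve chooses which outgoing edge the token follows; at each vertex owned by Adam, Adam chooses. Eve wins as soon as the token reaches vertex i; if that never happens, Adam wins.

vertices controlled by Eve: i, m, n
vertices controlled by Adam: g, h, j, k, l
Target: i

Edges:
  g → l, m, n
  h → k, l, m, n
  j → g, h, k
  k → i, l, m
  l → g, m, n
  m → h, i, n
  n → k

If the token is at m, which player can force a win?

Eve

A0 = {i}
A1: add {m} — m (Eve) has m→i.
A2 = A1; e.g. g (Adam) can still go to l. Fixed point.
m ∈ A1, so Eve can force the target.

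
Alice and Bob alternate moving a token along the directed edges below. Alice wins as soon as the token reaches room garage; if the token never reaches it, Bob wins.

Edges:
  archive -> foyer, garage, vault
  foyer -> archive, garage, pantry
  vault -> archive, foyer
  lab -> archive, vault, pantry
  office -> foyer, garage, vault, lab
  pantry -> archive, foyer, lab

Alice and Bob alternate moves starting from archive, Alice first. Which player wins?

Track states (vertex, player-to-move).
A0 = {(garage,Alice), (garage,Bob)}
A1: add {(archive,Alice), (foyer,Alice), (office,Alice)}.
(archive,Alice) ∈ A1 ⇒ Alice forces the target.

Alice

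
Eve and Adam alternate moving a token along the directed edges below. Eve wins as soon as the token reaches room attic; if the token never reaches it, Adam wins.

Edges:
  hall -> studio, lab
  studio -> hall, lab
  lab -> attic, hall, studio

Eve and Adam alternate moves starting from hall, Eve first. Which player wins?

Track states (vertex, player-to-move).
A0 = {(attic,Eve), (attic,Adam)}
A1: add {(lab,Eve)}.
A2 = A1; e.g. (hall,Eve) stays out. (hall,Eve) never enters ⇒ Adam avoids the target.

Adam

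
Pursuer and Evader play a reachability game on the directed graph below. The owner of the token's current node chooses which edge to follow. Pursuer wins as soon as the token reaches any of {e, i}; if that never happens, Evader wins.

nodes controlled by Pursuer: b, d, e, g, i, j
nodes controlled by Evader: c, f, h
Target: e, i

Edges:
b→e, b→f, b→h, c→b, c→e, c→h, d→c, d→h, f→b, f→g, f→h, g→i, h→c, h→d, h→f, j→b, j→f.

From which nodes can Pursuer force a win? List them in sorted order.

b, e, g, i, j

A0 = {e, i}
A1: add {b, g} — b (Pursuer) has b→e; g (Pursuer) has g→i.
A2: add {j} — j (Pursuer) has j→b.
A3 = A2; e.g. c (Evader) can still go to h. Fixed point.
Pursuer's winning region = {b, e, g, i, j}.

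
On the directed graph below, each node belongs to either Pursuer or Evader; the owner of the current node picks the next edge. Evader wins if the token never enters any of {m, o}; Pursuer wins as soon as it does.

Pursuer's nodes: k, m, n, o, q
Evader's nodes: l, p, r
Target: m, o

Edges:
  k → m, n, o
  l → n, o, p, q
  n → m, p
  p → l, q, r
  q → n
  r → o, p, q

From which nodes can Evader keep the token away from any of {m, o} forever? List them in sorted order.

l, p, r

A0 = {m, o}
A1: add {k, n} — k (Pursuer) has k→m; n (Pursuer) has n→m.
A2: add {q} — q (Pursuer) has q→n.
A3 = A2; e.g. l (Evader) can still go to p. Fixed point.
Pursuer's attractor = {k, m, n, o, q}; Evader avoids the target exactly from the complement.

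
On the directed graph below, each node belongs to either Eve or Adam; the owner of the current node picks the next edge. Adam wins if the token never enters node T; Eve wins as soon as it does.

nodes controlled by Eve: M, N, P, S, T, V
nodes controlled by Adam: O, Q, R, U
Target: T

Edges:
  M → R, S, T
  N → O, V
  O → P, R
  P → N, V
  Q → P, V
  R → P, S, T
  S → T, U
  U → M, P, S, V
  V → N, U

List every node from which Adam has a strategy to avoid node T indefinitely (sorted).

N, O, P, Q, R, U, V

A0 = {T}
A1: add {M, S} — M (Eve) has M→T; S (Eve) has S→T.
A2 = A1; e.g. N (Eve) has no edge into A1. Fixed point.
Eve's attractor = {M, S, T}; Adam avoids the target exactly from the complement.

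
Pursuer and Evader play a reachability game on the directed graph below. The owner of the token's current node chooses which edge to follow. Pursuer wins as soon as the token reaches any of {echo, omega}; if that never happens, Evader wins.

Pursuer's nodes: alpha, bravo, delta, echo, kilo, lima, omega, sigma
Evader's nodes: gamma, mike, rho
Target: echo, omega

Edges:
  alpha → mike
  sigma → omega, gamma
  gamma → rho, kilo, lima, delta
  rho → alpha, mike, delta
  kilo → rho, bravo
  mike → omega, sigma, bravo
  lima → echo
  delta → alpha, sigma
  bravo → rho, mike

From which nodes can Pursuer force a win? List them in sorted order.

A0 = {echo, omega}
A1: add {lima, sigma} — sigma (Pursuer) has sigma→omega; lima (Pursuer) has lima→echo.
A2: add {delta} — delta (Pursuer) has delta→sigma.
A3 = A2; e.g. alpha (Pursuer) has no edge into A2. Fixed point.
Pursuer's winning region = {delta, echo, lima, omega, sigma}.

delta, echo, lima, omega, sigma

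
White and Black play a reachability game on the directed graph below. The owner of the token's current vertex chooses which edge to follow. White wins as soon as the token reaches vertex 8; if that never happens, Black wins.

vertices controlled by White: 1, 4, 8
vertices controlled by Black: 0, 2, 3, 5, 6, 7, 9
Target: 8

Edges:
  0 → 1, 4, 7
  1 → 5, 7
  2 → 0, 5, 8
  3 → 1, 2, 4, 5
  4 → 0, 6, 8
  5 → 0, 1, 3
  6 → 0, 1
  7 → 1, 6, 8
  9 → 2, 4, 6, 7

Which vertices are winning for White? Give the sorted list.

A0 = {8}
A1: add {4} — 4 (White) has 4→8.
A2 = A1; e.g. 0 (Black) can still go to 1. Fixed point.
White's winning region = {4, 8}.

4, 8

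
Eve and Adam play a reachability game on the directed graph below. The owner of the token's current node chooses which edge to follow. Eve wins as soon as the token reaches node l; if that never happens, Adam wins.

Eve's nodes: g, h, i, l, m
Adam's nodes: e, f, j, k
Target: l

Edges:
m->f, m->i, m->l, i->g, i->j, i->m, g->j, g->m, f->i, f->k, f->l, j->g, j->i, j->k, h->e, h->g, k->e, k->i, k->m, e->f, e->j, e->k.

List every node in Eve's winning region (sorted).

g, h, i, l, m

A0 = {l}
A1: add {m} — m (Eve) has m→l.
A2: add {g, i} — g (Eve) has g→m; i (Eve) has i→m.
A3: add {h} — h (Eve) has h→g.
A4 = A3; e.g. e (Adam) can still go to f. Fixed point.
Eve's winning region = {g, h, i, l, m}.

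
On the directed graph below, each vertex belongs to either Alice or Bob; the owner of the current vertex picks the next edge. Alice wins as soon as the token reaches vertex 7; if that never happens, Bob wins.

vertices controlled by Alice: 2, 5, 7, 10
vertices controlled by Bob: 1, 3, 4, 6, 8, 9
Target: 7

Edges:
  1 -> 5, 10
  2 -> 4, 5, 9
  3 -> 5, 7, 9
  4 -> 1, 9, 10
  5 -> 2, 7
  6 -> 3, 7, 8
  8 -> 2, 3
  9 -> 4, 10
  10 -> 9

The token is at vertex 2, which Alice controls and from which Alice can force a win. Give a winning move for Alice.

5

A0 = {7}
A1: add {5} — 5 (Alice) has 5→7.
A2: add {2} — 2 (Alice) has 2→5.
A3 = A2; e.g. 1 (Bob) can still go to 10. Fixed point.
From 2, successor 5 is in the attractor (rank 1); the other successors 4, 9 are not.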